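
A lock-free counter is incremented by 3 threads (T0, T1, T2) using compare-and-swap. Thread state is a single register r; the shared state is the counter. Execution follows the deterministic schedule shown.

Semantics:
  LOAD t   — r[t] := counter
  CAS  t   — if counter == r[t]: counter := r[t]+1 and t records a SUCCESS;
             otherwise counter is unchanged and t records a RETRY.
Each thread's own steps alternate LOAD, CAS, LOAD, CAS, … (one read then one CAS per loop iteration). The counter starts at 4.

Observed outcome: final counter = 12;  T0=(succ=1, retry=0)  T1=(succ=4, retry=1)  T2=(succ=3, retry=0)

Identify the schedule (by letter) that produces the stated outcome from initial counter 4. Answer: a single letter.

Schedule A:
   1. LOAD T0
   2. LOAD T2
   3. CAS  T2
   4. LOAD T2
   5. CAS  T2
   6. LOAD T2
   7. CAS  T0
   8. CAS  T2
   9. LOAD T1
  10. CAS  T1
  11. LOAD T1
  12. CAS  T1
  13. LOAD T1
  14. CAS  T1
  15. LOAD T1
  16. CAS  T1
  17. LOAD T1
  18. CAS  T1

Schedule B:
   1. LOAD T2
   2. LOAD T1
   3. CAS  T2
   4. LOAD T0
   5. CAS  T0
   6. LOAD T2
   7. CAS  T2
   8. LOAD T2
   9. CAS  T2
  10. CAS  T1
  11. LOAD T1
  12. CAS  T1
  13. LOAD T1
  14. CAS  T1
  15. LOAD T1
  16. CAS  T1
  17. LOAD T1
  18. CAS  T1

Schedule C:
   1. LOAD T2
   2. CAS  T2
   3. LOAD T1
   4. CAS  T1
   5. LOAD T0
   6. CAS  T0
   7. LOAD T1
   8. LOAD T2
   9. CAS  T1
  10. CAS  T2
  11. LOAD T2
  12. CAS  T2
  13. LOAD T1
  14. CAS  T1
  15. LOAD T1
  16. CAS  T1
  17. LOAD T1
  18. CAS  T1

Tracing schedule B:
   1) LOAD T2:  M=4  r_T2=4
   2) LOAD T1:  M=4  r_T1=4
   3) CAS  T2:  M=5  r_T2=4 ✓
   4) LOAD T0:  M=5  r_T0=5
   5) CAS  T0:  M=6  r_T0=5 ✓
   6) LOAD T2:  M=6  r_T2=6
   7) CAS  T2:  M=7  r_T2=6 ✓
   8) LOAD T2:  M=7  r_T2=7
   9) CAS  T2:  M=8  r_T2=7 ✓
  10) CAS  T1:  M=8  r_T1=4 ✗
  11) LOAD T1:  M=8  r_T1=8
  12) CAS  T1:  M=9  r_T1=8 ✓
  13) LOAD T1:  M=9  r_T1=9
  14) CAS  T1:  M=10  r_T1=9 ✓
  15) LOAD T1:  M=10  r_T1=10
  16) CAS  T1:  M=11  r_T1=10 ✓
  17) LOAD T1:  M=11  r_T1=11
  18) CAS  T1:  M=12  r_T1=11 ✓

B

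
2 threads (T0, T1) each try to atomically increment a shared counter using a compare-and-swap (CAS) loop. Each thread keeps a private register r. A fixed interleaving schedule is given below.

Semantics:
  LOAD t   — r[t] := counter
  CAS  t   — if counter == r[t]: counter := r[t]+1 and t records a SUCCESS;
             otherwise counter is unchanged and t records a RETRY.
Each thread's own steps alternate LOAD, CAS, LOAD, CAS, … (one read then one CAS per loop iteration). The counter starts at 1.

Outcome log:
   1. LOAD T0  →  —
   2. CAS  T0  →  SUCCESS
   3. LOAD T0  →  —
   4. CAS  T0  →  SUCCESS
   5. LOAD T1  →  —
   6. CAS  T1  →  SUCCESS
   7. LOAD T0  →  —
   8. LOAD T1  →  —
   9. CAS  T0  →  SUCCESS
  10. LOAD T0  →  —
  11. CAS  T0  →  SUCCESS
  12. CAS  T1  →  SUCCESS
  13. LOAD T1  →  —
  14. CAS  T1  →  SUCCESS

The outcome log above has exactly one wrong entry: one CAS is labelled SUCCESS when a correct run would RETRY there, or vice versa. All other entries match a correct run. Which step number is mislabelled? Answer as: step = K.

Re-executing:
   1) LOAD T0:  M=1  r_T0=1
   2) CAS  T0:  M=2  r_T0=1 ✓
   3) LOAD T0:  M=2  r_T0=2
   4) CAS  T0:  M=3  r_T0=2 ✓
   5) LOAD T1:  M=3  r_T1=3
   6) CAS  T1:  M=4  r_T1=3 ✓
   7) LOAD T0:  M=4  r_T0=4
   8) LOAD T1:  M=4  r_T1=4
   9) CAS  T0:  M=5  r_T0=4 ✓
  10) LOAD T0:  M=5  r_T0=5
  11) CAS  T0:  M=6  r_T0=5 ✓
  12) CAS  T1:  M=6  r_T1=4 ✗
  13) LOAD T1:  M=6  r_T1=6
  14) CAS  T1:  M=7  r_T1=6 ✓
Mismatch at 12.

step = 12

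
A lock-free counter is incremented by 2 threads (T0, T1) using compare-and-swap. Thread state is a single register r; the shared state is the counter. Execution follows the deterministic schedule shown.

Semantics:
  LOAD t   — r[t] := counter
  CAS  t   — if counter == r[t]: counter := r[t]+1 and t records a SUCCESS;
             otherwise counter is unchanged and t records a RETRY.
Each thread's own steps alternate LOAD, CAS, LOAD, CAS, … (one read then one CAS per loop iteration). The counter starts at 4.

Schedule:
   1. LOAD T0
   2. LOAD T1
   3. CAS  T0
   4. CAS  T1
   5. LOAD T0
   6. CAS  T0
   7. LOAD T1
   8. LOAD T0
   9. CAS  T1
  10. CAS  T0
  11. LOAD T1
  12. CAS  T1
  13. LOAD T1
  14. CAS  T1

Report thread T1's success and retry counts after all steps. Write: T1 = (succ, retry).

T1 = (3, 1)

[1] T0.load  rd  (counter 4, T0.r 4)
[2] T1.load  rd  (counter 4, T1.r 4)
[3] T0.cas  hit  (counter 5, T0.r 4)
[4] T1.cas  miss  (counter 5, T1.r 4)
[5] T0.load  rd  (counter 5, T0.r 5)
[6] T0.cas  hit  (counter 6, T0.r 5)
[7] T1.load  rd  (counter 6, T1.r 6)
[8] T0.load  rd  (counter 6, T0.r 6)
[9] T1.cas  hit  (counter 7, T1.r 6)
[10] T0.cas  miss  (counter 7, T0.r 6)
[11] T1.load  rd  (counter 7, T1.r 7)
[12] T1.cas  hit  (counter 8, T1.r 7)
[13] T1.load  rd  (counter 8, T1.r 8)
[14] T1.cas  hit  (counter 9, T1.r 8)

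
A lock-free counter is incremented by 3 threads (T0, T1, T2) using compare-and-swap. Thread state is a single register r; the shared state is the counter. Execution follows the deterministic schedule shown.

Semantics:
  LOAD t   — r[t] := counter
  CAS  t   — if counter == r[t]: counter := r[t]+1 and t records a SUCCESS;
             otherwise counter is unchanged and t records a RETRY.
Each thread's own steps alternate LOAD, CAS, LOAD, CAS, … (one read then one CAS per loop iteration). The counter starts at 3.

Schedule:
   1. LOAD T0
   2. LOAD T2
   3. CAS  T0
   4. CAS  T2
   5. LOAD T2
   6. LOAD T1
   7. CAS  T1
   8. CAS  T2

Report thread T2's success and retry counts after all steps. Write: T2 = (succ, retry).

T2 = (0, 2)

#1 T0 reads 3
#2 T2 reads 3
#3 T0 CAS(3→4) writes; counter now 4
#4 T2 CAS(3→4) fails; counter now 4
#5 T2 reads 4
#6 T1 reads 4
#7 T1 CAS(4→5) writes; counter now 5
#8 T2 CAS(4→5) fails; counter now 5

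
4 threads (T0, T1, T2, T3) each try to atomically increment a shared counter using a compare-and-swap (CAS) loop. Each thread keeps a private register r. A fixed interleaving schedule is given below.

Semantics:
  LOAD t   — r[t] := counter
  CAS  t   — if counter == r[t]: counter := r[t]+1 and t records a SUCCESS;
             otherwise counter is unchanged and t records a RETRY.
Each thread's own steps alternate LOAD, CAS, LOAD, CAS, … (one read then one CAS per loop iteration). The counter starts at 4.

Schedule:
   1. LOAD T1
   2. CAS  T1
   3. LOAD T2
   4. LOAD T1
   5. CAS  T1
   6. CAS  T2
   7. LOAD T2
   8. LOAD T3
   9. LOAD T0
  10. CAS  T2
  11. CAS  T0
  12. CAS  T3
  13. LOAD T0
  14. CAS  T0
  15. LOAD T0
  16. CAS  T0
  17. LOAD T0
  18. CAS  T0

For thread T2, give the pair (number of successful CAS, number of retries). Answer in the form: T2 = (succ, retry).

T2 = (1, 1)

step 1: T1 LOAD ⇒ load; ctr=4 reg=4
step 2: T1 CAS ⇒ ok; ctr=5 reg=4
step 3: T2 LOAD ⇒ load; ctr=5 reg=5
step 4: T1 LOAD ⇒ load; ctr=5 reg=5
step 5: T1 CAS ⇒ ok; ctr=6 reg=5
step 6: T2 CAS ⇒ retry; ctr=6 reg=5
step 7: T2 LOAD ⇒ load; ctr=6 reg=6
step 8: T3 LOAD ⇒ load; ctr=6 reg=6
step 9: T0 LOAD ⇒ load; ctr=6 reg=6
step 10: T2 CAS ⇒ ok; ctr=7 reg=6
step 11: T0 CAS ⇒ retry; ctr=7 reg=6
step 12: T3 CAS ⇒ retry; ctr=7 reg=6
step 13: T0 LOAD ⇒ load; ctr=7 reg=7
step 14: T0 CAS ⇒ ok; ctr=8 reg=7
step 15: T0 LOAD ⇒ load; ctr=8 reg=8
step 16: T0 CAS ⇒ ok; ctr=9 reg=8
step 17: T0 LOAD ⇒ load; ctr=9 reg=9
step 18: T0 CAS ⇒ ok; ctr=10 reg=9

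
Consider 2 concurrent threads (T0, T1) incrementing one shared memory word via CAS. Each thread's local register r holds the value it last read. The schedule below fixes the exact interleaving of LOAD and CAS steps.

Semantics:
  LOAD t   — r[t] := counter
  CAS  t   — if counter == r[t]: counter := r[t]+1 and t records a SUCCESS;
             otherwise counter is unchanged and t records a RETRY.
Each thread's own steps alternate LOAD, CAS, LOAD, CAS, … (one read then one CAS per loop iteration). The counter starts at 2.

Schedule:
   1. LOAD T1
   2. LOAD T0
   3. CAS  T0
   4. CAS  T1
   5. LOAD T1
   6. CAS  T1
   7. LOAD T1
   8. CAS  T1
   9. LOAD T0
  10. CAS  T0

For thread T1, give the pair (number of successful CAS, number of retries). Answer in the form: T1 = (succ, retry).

   1) LOAD T1:  M=2  r_T1=2
   2) LOAD T0:  M=2  r_T0=2
   3) CAS  T0:  M=3  r_T0=2 ✓
   4) CAS  T1:  M=3  r_T1=2 ✗
   5) LOAD T1:  M=3  r_T1=3
   6) CAS  T1:  M=4  r_T1=3 ✓
   7) LOAD T1:  M=4  r_T1=4
   8) CAS  T1:  M=5  r_T1=4 ✓
   9) LOAD T0:  M=5  r_T0=5
  10) CAS  T0:  M=6  r_T0=5 ✓

T1 = (2, 1)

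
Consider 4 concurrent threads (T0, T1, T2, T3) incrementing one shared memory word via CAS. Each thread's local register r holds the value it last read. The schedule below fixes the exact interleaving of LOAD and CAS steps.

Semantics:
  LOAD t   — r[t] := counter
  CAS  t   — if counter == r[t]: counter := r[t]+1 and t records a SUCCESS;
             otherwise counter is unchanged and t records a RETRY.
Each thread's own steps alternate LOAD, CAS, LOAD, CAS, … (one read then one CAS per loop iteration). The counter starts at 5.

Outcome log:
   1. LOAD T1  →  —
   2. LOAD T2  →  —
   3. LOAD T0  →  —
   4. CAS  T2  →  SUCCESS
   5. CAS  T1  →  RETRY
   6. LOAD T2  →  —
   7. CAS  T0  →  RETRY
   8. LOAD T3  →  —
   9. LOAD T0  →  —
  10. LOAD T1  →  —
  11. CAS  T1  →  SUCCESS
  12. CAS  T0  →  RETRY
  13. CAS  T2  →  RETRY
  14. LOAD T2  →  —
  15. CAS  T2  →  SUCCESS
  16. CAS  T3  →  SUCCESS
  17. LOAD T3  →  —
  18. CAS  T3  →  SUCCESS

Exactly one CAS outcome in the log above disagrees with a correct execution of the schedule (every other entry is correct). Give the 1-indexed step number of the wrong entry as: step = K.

Re-executing:
1. LOAD T1 → mem=5 r[T1]=5 [LOAD]
2. LOAD T2 → mem=5 r[T2]=5 [LOAD]
3. LOAD T0 → mem=5 r[T0]=5 [LOAD]
4. CAS T2 → mem=6 r[T2]=5 [OK]
5. CAS T1 → mem=6 r[T1]=5 [RETRY]
6. LOAD T2 → mem=6 r[T2]=6 [LOAD]
7. CAS T0 → mem=6 r[T0]=5 [RETRY]
8. LOAD T3 → mem=6 r[T3]=6 [LOAD]
9. LOAD T0 → mem=6 r[T0]=6 [LOAD]
10. LOAD T1 → mem=6 r[T1]=6 [LOAD]
11. CAS T1 → mem=7 r[T1]=6 [OK]
12. CAS T0 → mem=7 r[T0]=6 [RETRY]
13. CAS T2 → mem=7 r[T2]=6 [RETRY]
14. LOAD T2 → mem=7 r[T2]=7 [LOAD]
15. CAS T2 → mem=8 r[T2]=7 [OK]
16. CAS T3 → mem=8 r[T3]=6 [RETRY]
17. LOAD T3 → mem=8 r[T3]=8 [LOAD]
18. CAS T3 → mem=9 r[T3]=8 [OK]
Mismatch at 16.

step = 16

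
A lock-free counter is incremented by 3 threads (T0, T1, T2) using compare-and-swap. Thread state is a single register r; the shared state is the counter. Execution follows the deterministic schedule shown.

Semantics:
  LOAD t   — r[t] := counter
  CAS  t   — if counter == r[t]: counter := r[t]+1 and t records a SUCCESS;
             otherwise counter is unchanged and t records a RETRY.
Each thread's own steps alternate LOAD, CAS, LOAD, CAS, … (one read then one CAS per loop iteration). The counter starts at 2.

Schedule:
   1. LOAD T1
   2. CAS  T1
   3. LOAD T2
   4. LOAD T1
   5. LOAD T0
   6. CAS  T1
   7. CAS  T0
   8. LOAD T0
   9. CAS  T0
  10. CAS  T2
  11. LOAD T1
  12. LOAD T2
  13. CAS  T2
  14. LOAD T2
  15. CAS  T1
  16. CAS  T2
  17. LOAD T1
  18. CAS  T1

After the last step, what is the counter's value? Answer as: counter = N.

1. LOAD T1 → mem=2 r[T1]=2 [LOAD]
2. CAS T1 → mem=3 r[T1]=2 [OK]
3. LOAD T2 → mem=3 r[T2]=3 [LOAD]
4. LOAD T1 → mem=3 r[T1]=3 [LOAD]
5. LOAD T0 → mem=3 r[T0]=3 [LOAD]
6. CAS T1 → mem=4 r[T1]=3 [OK]
7. CAS T0 → mem=4 r[T0]=3 [RETRY]
8. LOAD T0 → mem=4 r[T0]=4 [LOAD]
9. CAS T0 → mem=5 r[T0]=4 [OK]
10. CAS T2 → mem=5 r[T2]=3 [RETRY]
11. LOAD T1 → mem=5 r[T1]=5 [LOAD]
12. LOAD T2 → mem=5 r[T2]=5 [LOAD]
13. CAS T2 → mem=6 r[T2]=5 [OK]
14. LOAD T2 → mem=6 r[T2]=6 [LOAD]
15. CAS T1 → mem=6 r[T1]=5 [RETRY]
16. CAS T2 → mem=7 r[T2]=6 [OK]
17. LOAD T1 → mem=7 r[T1]=7 [LOAD]
18. CAS T1 → mem=8 r[T1]=7 [OK]

counter = 8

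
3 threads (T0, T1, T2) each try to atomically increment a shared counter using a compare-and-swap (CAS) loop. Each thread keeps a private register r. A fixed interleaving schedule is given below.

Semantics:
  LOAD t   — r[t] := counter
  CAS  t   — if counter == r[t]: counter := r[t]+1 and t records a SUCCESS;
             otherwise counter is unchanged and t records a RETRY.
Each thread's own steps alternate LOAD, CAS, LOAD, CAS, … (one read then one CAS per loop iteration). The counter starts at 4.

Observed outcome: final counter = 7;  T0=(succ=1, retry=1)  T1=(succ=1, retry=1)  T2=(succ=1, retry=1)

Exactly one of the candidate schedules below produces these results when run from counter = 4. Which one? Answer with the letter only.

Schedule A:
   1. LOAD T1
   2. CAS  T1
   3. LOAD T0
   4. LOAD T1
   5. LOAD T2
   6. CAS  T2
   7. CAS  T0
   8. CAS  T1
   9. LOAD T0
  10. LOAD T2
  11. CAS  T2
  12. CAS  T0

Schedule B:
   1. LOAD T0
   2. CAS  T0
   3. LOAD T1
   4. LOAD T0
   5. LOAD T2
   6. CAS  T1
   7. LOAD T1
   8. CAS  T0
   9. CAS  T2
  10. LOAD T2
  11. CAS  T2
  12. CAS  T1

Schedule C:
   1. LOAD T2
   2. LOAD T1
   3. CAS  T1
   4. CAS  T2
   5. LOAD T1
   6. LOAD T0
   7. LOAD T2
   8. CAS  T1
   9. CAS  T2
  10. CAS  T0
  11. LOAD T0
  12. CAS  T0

B

Run B:
step 1: T0 LOAD ⇒ load; ctr=4 reg=4
step 2: T0 CAS ⇒ ok; ctr=5 reg=4
step 3: T1 LOAD ⇒ load; ctr=5 reg=5
step 4: T0 LOAD ⇒ load; ctr=5 reg=5
step 5: T2 LOAD ⇒ load; ctr=5 reg=5
step 6: T1 CAS ⇒ ok; ctr=6 reg=5
step 7: T1 LOAD ⇒ load; ctr=6 reg=6
step 8: T0 CAS ⇒ retry; ctr=6 reg=5
step 9: T2 CAS ⇒ retry; ctr=6 reg=5
step 10: T2 LOAD ⇒ load; ctr=6 reg=6
step 11: T2 CAS ⇒ ok; ctr=7 reg=6
step 12: T1 CAS ⇒ retry; ctr=7 reg=6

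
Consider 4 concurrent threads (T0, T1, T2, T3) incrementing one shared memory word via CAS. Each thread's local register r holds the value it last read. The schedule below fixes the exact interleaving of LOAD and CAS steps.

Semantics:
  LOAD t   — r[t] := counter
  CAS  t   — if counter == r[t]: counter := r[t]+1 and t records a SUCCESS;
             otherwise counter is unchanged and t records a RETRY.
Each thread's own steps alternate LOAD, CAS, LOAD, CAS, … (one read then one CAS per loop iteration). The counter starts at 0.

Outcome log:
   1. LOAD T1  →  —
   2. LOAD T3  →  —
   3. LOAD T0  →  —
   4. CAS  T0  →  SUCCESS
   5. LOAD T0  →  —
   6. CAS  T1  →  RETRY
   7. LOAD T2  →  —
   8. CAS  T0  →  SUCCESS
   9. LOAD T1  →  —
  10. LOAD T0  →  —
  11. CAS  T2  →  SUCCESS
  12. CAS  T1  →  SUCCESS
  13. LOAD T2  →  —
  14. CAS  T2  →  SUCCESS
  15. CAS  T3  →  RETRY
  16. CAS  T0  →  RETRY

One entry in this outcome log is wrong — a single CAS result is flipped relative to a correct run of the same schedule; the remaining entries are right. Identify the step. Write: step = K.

Correct run:
step 1: T1 LOAD ⇒ load; ctr=0 reg=0
step 2: T3 LOAD ⇒ load; ctr=0 reg=0
step 3: T0 LOAD ⇒ load; ctr=0 reg=0
step 4: T0 CAS ⇒ ok; ctr=1 reg=0
step 5: T0 LOAD ⇒ load; ctr=1 reg=1
step 6: T1 CAS ⇒ retry; ctr=1 reg=0
step 7: T2 LOAD ⇒ load; ctr=1 reg=1
step 8: T0 CAS ⇒ ok; ctr=2 reg=1
step 9: T1 LOAD ⇒ load; ctr=2 reg=2
step 10: T0 LOAD ⇒ load; ctr=2 reg=2
step 11: T2 CAS ⇒ retry; ctr=2 reg=1
step 12: T1 CAS ⇒ ok; ctr=3 reg=2
step 13: T2 LOAD ⇒ load; ctr=3 reg=3
step 14: T2 CAS ⇒ ok; ctr=4 reg=3
step 15: T3 CAS ⇒ retry; ctr=4 reg=0
step 16: T0 CAS ⇒ retry; ctr=4 reg=2
Flip is step 11.

step = 11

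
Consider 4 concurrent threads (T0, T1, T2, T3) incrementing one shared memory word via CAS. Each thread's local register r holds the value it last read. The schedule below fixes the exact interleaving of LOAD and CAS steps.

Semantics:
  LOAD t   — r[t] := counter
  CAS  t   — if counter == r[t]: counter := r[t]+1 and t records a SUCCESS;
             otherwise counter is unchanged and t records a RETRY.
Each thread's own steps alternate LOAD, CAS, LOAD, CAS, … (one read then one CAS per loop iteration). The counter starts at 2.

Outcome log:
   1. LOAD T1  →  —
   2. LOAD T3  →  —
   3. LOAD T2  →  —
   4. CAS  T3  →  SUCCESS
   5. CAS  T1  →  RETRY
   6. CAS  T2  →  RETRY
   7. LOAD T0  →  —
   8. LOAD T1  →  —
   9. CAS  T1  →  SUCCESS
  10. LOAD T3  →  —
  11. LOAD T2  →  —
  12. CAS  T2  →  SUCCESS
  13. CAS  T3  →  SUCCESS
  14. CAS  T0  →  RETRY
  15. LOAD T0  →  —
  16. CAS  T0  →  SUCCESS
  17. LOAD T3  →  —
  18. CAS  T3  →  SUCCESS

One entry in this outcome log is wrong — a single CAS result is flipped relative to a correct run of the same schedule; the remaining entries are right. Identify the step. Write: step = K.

Re-executing:
#1 T1 reads 2
#2 T3 reads 2
#3 T2 reads 2
#4 T3 CAS(2→3) writes; counter now 3
#5 T1 CAS(2→3) fails; counter now 3
#6 T2 CAS(2→3) fails; counter now 3
#7 T0 reads 3
#8 T1 reads 3
#9 T1 CAS(3→4) writes; counter now 4
#10 T3 reads 4
#11 T2 reads 4
#12 T2 CAS(4→5) writes; counter now 5
#13 T3 CAS(4→5) fails; counter now 5
#14 T0 CAS(3→4) fails; counter now 5
#15 T0 reads 5
#16 T0 CAS(5→6) writes; counter now 6
#17 T3 reads 6
#18 T3 CAS(6→7) writes; counter now 7
Log disagrees first at step 13.

step = 13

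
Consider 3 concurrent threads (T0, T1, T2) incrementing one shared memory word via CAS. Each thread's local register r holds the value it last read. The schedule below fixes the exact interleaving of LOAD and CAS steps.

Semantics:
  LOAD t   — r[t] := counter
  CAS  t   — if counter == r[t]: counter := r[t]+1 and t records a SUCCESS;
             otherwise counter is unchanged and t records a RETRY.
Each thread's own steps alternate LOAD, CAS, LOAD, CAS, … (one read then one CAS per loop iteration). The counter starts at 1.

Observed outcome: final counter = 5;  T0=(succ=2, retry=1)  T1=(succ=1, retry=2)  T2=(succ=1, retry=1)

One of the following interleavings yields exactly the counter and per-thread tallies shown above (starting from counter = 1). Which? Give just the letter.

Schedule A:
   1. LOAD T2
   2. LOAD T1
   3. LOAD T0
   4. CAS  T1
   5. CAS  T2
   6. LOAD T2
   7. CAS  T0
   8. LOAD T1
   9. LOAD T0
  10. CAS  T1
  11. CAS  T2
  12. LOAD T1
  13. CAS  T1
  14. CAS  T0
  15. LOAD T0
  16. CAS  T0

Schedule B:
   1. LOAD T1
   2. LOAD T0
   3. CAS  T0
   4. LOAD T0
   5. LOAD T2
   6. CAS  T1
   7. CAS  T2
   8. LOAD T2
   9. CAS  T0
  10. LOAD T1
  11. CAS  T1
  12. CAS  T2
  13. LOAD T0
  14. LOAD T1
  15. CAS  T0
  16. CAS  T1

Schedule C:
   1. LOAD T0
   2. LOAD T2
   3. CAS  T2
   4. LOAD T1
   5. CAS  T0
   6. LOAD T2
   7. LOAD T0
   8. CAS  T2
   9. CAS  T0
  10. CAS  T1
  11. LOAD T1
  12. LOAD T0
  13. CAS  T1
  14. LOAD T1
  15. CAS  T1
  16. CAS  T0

Tracing schedule B:
1. LOAD T1 → mem=1 r[T1]=1 [LOAD]
2. LOAD T0 → mem=1 r[T0]=1 [LOAD]
3. CAS T0 → mem=2 r[T0]=1 [OK]
4. LOAD T0 → mem=2 r[T0]=2 [LOAD]
5. LOAD T2 → mem=2 r[T2]=2 [LOAD]
6. CAS T1 → mem=2 r[T1]=1 [RETRY]
7. CAS T2 → mem=3 r[T2]=2 [OK]
8. LOAD T2 → mem=3 r[T2]=3 [LOAD]
9. CAS T0 → mem=3 r[T0]=2 [RETRY]
10. LOAD T1 → mem=3 r[T1]=3 [LOAD]
11. CAS T1 → mem=4 r[T1]=3 [OK]
12. CAS T2 → mem=4 r[T2]=3 [RETRY]
13. LOAD T0 → mem=4 r[T0]=4 [LOAD]
14. LOAD T1 → mem=4 r[T1]=4 [LOAD]
15. CAS T0 → mem=5 r[T0]=4 [OK]
16. CAS T1 → mem=5 r[T1]=4 [RETRY]

B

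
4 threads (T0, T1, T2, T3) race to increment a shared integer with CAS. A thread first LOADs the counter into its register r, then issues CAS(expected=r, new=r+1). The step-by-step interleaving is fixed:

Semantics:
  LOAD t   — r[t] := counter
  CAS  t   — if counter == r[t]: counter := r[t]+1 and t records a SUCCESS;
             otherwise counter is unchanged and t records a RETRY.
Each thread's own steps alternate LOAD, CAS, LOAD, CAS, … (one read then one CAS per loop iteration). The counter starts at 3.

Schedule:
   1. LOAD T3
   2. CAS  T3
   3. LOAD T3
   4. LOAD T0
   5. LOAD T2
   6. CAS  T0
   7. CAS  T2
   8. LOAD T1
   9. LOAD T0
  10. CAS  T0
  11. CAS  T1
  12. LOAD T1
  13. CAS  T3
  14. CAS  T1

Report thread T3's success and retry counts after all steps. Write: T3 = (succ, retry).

T3 = (1, 1)

T3 LOAD — after: cnt=3, r=3 — load
T3 CAS — after: cnt=4, r=3 — ok
T3 LOAD — after: cnt=4, r=4 — load
T0 LOAD — after: cnt=4, r=4 — load
T2 LOAD — after: cnt=4, r=4 — load
T0 CAS — after: cnt=5, r=4 — ok
T2 CAS — after: cnt=5, r=4 — retry
T1 LOAD — after: cnt=5, r=5 — load
T0 LOAD — after: cnt=5, r=5 — load
T0 CAS — after: cnt=6, r=5 — ok
T1 CAS — after: cnt=6, r=5 — retry
T1 LOAD — after: cnt=6, r=6 — load
T3 CAS — after: cnt=6, r=4 — retry
T1 CAS — after: cnt=7, r=6 — ok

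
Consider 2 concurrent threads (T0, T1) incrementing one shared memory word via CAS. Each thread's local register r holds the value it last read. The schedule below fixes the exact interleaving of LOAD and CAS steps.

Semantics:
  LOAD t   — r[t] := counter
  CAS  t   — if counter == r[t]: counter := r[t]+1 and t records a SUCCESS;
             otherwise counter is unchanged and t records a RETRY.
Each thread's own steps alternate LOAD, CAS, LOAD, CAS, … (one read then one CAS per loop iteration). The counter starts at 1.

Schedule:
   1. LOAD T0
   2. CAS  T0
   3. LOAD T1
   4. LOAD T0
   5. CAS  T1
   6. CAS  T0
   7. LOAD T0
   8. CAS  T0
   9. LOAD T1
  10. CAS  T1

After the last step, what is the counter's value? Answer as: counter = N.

#1 T0 reads 1
#2 T0 CAS(1→2) writes; counter now 2
#3 T1 reads 2
#4 T0 reads 2
#5 T1 CAS(2→3) writes; counter now 3
#6 T0 CAS(2→3) fails; counter now 3
#7 T0 reads 3
#8 T0 CAS(3→4) writes; counter now 4
#9 T1 reads 4
#10 T1 CAS(4→5) writes; counter now 5

counter = 5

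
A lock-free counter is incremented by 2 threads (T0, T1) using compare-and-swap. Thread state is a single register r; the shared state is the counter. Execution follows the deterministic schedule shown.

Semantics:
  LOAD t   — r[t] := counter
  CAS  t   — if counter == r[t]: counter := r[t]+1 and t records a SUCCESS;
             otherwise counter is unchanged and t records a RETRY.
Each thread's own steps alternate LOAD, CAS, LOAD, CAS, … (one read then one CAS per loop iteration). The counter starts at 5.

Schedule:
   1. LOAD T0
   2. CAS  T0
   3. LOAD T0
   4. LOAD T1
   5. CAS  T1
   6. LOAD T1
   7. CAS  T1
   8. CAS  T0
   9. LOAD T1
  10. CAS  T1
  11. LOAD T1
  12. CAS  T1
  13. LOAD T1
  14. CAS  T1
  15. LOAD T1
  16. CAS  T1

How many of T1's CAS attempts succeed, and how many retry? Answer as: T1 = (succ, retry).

T1 = (6, 0)

1. LOAD T0 → mem=5 r[T0]=5 [LOAD]
2. CAS T0 → mem=6 r[T0]=5 [OK]
3. LOAD T0 → mem=6 r[T0]=6 [LOAD]
4. LOAD T1 → mem=6 r[T1]=6 [LOAD]
5. CAS T1 → mem=7 r[T1]=6 [OK]
6. LOAD T1 → mem=7 r[T1]=7 [LOAD]
7. CAS T1 → mem=8 r[T1]=7 [OK]
8. CAS T0 → mem=8 r[T0]=6 [RETRY]
9. LOAD T1 → mem=8 r[T1]=8 [LOAD]
10. CAS T1 → mem=9 r[T1]=8 [OK]
11. LOAD T1 → mem=9 r[T1]=9 [LOAD]
12. CAS T1 → mem=10 r[T1]=9 [OK]
13. LOAD T1 → mem=10 r[T1]=10 [LOAD]
14. CAS T1 → mem=11 r[T1]=10 [OK]
15. LOAD T1 → mem=11 r[T1]=11 [LOAD]
16. CAS T1 → mem=12 r[T1]=11 [OK]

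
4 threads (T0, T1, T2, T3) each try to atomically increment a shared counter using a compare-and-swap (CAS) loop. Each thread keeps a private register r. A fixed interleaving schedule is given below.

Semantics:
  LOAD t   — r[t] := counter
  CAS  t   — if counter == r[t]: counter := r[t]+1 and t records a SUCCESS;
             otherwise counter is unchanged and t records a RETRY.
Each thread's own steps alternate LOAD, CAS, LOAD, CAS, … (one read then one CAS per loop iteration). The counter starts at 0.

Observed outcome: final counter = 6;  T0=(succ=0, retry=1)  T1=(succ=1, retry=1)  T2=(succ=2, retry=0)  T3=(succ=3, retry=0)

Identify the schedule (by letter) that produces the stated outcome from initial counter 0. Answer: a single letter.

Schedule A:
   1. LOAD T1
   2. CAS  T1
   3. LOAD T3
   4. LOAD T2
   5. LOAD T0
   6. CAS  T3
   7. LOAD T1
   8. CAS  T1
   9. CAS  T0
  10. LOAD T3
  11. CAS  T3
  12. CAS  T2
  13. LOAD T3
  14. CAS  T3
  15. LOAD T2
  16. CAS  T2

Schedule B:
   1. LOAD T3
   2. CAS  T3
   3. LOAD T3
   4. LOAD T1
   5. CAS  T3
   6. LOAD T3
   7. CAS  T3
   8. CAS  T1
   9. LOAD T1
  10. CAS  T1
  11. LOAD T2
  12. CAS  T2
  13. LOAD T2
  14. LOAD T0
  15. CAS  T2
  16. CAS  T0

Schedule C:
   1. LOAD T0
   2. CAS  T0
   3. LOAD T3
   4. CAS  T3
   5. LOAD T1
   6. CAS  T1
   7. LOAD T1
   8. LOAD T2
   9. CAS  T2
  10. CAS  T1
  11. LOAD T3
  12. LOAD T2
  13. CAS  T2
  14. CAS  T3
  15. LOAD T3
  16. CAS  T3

Tracing schedule B:
#1 T3 reads 0
#2 T3 CAS(0→1) writes; counter now 1
#3 T3 reads 1
#4 T1 reads 1
#5 T3 CAS(1→2) writes; counter now 2
#6 T3 reads 2
#7 T3 CAS(2→3) writes; counter now 3
#8 T1 CAS(1→2) fails; counter now 3
#9 T1 reads 3
#10 T1 CAS(3→4) writes; counter now 4
#11 T2 reads 4
#12 T2 CAS(4→5) writes; counter now 5
#13 T2 reads 5
#14 T0 reads 5
#15 T2 CAS(5→6) writes; counter now 6
#16 T0 CAS(5→6) fails; counter now 6

B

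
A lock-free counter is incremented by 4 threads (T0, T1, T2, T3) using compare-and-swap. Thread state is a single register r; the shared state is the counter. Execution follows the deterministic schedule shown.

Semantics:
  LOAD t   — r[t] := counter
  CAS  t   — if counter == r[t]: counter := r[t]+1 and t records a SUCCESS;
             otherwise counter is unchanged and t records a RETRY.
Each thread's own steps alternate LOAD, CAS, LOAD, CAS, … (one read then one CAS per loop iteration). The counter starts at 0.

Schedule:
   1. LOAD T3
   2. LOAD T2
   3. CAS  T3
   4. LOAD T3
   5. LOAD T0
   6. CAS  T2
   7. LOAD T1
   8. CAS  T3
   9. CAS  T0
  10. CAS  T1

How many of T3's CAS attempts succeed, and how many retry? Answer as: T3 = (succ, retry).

T3 = (2, 0)

#1 T3 reads 0
#2 T2 reads 0
#3 T3 CAS(0→1) writes; counter now 1
#4 T3 reads 1
#5 T0 reads 1
#6 T2 CAS(0→1) fails; counter now 1
#7 T1 reads 1
#8 T3 CAS(1→2) writes; counter now 2
#9 T0 CAS(1→2) fails; counter now 2
#10 T1 CAS(1→2) fails; counter now 2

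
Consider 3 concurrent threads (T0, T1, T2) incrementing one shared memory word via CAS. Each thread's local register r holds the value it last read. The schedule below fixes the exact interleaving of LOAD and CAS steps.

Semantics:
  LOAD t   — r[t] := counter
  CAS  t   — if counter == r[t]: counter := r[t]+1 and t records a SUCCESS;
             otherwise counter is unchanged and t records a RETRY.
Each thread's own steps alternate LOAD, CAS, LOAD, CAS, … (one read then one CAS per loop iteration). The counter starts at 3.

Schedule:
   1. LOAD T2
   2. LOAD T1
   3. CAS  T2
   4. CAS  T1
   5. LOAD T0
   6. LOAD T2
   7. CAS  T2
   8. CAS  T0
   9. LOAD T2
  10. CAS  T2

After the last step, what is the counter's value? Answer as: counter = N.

step 1: T2 LOAD ⇒ load; ctr=3 reg=3
step 2: T1 LOAD ⇒ load; ctr=3 reg=3
step 3: T2 CAS ⇒ ok; ctr=4 reg=3
step 4: T1 CAS ⇒ retry; ctr=4 reg=3
step 5: T0 LOAD ⇒ load; ctr=4 reg=4
step 6: T2 LOAD ⇒ load; ctr=4 reg=4
step 7: T2 CAS ⇒ ok; ctr=5 reg=4
step 8: T0 CAS ⇒ retry; ctr=5 reg=4
step 9: T2 LOAD ⇒ load; ctr=5 reg=5
step 10: T2 CAS ⇒ ok; ctr=6 reg=5

counter = 6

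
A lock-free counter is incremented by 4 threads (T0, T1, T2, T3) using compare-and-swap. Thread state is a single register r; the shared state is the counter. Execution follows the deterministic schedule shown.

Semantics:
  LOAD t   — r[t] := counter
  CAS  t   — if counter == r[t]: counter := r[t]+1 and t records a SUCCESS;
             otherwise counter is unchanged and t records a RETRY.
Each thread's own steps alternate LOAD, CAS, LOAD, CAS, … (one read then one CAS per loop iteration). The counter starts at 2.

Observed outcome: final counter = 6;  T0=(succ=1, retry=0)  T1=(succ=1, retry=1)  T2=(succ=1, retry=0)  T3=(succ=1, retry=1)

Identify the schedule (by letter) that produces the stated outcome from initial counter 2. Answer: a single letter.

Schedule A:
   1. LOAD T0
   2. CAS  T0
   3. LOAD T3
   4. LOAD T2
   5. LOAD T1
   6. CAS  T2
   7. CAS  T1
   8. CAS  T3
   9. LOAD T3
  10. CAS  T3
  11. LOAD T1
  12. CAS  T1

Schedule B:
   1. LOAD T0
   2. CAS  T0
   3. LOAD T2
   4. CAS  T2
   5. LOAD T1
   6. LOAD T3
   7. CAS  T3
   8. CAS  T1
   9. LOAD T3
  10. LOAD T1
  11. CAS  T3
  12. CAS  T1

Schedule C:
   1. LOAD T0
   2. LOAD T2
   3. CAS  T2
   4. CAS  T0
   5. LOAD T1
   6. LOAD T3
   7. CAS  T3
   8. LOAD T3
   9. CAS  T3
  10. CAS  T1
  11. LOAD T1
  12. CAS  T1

Run A:
[1] T0.load  rd  (counter 2, T0.r 2)
[2] T0.cas  hit  (counter 3, T0.r 2)
[3] T3.load  rd  (counter 3, T3.r 3)
[4] T2.load  rd  (counter 3, T2.r 3)
[5] T1.load  rd  (counter 3, T1.r 3)
[6] T2.cas  hit  (counter 4, T2.r 3)
[7] T1.cas  miss  (counter 4, T1.r 3)
[8] T3.cas  miss  (counter 4, T3.r 3)
[9] T3.load  rd  (counter 4, T3.r 4)
[10] T3.cas  hit  (counter 5, T3.r 4)
[11] T1.load  rd  (counter 5, T1.r 5)
[12] T1.cas  hit  (counter 6, T1.r 5)

A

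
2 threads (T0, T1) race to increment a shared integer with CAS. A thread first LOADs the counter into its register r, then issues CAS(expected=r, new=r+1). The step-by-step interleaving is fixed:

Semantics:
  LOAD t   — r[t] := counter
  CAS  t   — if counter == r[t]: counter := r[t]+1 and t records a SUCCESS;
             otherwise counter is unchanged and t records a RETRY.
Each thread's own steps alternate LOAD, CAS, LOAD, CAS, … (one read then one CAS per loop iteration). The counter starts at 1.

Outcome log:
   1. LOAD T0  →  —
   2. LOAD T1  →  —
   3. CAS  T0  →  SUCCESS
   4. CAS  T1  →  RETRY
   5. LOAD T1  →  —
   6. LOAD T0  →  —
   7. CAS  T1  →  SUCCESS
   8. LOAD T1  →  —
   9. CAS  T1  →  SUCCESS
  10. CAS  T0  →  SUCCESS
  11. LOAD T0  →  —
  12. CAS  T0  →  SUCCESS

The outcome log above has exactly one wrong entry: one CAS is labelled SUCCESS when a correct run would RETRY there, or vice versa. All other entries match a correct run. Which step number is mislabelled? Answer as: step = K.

step = 10

Correct run:
   1) LOAD T0:  M=1  r_T0=1
   2) LOAD T1:  M=1  r_T1=1
   3) CAS  T0:  M=2  r_T0=1 ✓
   4) CAS  T1:  M=2  r_T1=1 ✗
   5) LOAD T1:  M=2  r_T1=2
   6) LOAD T0:  M=2  r_T0=2
   7) CAS  T1:  M=3  r_T1=2 ✓
   8) LOAD T1:  M=3  r_T1=3
   9) CAS  T1:  M=4  r_T1=3 ✓
  10) CAS  T0:  M=4  r_T0=2 ✗
  11) LOAD T0:  M=4  r_T0=4
  12) CAS  T0:  M=5  r_T0=4 ✓
Log disagrees first at step 10.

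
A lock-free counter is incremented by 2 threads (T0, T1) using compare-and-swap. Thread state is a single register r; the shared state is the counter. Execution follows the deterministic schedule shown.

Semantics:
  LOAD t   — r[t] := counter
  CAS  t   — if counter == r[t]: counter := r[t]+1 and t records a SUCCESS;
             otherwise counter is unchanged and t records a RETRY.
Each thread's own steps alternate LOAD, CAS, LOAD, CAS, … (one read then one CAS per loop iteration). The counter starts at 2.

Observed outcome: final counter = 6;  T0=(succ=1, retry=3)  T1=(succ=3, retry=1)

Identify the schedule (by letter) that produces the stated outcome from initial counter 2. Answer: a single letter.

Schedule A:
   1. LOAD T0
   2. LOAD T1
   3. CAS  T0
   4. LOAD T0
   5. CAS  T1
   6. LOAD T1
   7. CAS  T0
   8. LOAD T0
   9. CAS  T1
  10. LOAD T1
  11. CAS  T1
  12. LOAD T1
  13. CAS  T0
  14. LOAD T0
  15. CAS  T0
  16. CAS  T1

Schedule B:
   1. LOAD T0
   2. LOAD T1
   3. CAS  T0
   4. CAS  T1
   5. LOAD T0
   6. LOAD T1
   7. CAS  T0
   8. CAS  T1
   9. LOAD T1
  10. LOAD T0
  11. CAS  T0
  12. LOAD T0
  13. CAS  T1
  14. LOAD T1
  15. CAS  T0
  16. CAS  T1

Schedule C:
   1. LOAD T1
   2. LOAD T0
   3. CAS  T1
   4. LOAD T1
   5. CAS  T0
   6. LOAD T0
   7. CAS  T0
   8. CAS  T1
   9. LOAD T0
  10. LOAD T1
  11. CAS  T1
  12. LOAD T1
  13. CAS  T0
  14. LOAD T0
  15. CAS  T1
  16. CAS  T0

C

Simulating candidate C:
1. LOAD T1 → mem=2 r[T1]=2 [LOAD]
2. LOAD T0 → mem=2 r[T0]=2 [LOAD]
3. CAS T1 → mem=3 r[T1]=2 [OK]
4. LOAD T1 → mem=3 r[T1]=3 [LOAD]
5. CAS T0 → mem=3 r[T0]=2 [RETRY]
6. LOAD T0 → mem=3 r[T0]=3 [LOAD]
7. CAS T0 → mem=4 r[T0]=3 [OK]
8. CAS T1 → mem=4 r[T1]=3 [RETRY]
9. LOAD T0 → mem=4 r[T0]=4 [LOAD]
10. LOAD T1 → mem=4 r[T1]=4 [LOAD]
11. CAS T1 → mem=5 r[T1]=4 [OK]
12. LOAD T1 → mem=5 r[T1]=5 [LOAD]
13. CAS T0 → mem=5 r[T0]=4 [RETRY]
14. LOAD T0 → mem=5 r[T0]=5 [LOAD]
15. CAS T1 → mem=6 r[T1]=5 [OK]
16. CAS T0 → mem=6 r[T0]=5 [RETRY]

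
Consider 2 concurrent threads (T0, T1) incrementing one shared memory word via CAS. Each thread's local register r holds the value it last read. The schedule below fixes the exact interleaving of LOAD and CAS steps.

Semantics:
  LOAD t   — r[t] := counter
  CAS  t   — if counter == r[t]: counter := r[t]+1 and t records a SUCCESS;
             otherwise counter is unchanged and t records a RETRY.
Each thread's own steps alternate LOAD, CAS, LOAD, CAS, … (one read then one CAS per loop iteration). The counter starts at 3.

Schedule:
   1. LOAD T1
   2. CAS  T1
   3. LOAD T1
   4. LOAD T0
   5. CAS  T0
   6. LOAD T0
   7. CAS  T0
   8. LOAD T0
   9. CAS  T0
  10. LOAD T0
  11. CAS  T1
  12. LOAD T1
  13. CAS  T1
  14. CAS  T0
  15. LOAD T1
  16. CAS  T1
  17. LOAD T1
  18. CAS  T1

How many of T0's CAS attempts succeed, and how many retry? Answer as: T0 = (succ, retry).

T0 = (3, 1)

[1] T1.load  rd  (counter 3, T1.r 3)
[2] T1.cas  hit  (counter 4, T1.r 3)
[3] T1.load  rd  (counter 4, T1.r 4)
[4] T0.load  rd  (counter 4, T0.r 4)
[5] T0.cas  hit  (counter 5, T0.r 4)
[6] T0.load  rd  (counter 5, T0.r 5)
[7] T0.cas  hit  (counter 6, T0.r 5)
[8] T0.load  rd  (counter 6, T0.r 6)
[9] T0.cas  hit  (counter 7, T0.r 6)
[10] T0.load  rd  (counter 7, T0.r 7)
[11] T1.cas  miss  (counter 7, T1.r 4)
[12] T1.load  rd  (counter 7, T1.r 7)
[13] T1.cas  hit  (counter 8, T1.r 7)
[14] T0.cas  miss  (counter 8, T0.r 7)
[15] T1.load  rd  (counter 8, T1.r 8)
[16] T1.cas  hit  (counter 9, T1.r 8)
[17] T1.load  rd  (counter 9, T1.r 9)
[18] T1.cas  hit  (counter 10, T1.r 9)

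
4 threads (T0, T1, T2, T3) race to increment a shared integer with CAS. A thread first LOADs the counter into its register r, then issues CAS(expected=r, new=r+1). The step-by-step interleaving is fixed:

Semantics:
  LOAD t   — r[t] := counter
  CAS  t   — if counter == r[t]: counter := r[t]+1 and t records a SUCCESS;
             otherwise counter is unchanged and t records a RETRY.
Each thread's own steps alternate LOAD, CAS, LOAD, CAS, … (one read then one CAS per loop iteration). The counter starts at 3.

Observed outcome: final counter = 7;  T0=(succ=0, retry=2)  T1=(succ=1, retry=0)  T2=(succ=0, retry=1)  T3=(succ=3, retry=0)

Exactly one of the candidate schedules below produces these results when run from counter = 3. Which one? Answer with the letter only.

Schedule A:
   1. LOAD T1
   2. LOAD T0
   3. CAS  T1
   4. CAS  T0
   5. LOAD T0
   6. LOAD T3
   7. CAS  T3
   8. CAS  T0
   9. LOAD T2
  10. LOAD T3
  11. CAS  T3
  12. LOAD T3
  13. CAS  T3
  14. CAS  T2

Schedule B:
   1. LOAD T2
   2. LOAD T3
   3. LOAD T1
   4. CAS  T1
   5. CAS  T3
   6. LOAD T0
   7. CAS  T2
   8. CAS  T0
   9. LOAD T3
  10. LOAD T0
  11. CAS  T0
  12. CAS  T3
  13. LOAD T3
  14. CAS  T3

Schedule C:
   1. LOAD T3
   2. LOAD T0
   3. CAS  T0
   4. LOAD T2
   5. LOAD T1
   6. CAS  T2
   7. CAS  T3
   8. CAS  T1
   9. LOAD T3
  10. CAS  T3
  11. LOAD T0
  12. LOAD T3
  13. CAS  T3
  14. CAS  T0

A

Simulating candidate A:
T1 LOAD — after: cnt=3, r=3 — load
T0 LOAD — after: cnt=3, r=3 — load
T1 CAS — after: cnt=4, r=3 — ok
T0 CAS — after: cnt=4, r=3 — retry
T0 LOAD — after: cnt=4, r=4 — load
T3 LOAD — after: cnt=4, r=4 — load
T3 CAS — after: cnt=5, r=4 — ok
T0 CAS — after: cnt=5, r=4 — retry
T2 LOAD — after: cnt=5, r=5 — load
T3 LOAD — after: cnt=5, r=5 — load
T3 CAS — after: cnt=6, r=5 — ok
T3 LOAD — after: cnt=6, r=6 — load
T3 CAS — after: cnt=7, r=6 — ok
T2 CAS — after: cnt=7, r=5 — retry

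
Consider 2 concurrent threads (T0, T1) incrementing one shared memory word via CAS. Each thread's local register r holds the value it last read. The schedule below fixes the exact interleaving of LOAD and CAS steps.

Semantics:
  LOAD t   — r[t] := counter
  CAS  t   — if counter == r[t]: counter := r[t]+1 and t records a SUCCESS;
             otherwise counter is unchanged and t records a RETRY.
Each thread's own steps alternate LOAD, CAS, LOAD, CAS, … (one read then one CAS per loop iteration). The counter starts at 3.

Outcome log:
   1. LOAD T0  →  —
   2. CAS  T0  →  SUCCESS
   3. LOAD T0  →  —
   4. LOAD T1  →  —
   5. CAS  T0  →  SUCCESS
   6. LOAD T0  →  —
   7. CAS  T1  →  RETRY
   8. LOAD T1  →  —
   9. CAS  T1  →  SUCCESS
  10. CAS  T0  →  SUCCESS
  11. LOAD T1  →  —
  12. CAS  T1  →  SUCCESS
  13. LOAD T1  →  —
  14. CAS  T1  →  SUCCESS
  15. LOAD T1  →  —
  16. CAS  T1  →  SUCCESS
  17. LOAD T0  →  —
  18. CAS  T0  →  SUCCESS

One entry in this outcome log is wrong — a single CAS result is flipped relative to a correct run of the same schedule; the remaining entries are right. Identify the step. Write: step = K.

Re-executing:
step 1: T0 LOAD ⇒ load; ctr=3 reg=3
step 2: T0 CAS ⇒ ok; ctr=4 reg=3
step 3: T0 LOAD ⇒ load; ctr=4 reg=4
step 4: T1 LOAD ⇒ load; ctr=4 reg=4
step 5: T0 CAS ⇒ ok; ctr=5 reg=4
step 6: T0 LOAD ⇒ load; ctr=5 reg=5
step 7: T1 CAS ⇒ retry; ctr=5 reg=4
step 8: T1 LOAD ⇒ load; ctr=5 reg=5
step 9: T1 CAS ⇒ ok; ctr=6 reg=5
step 10: T0 CAS ⇒ retry; ctr=6 reg=5
step 11: T1 LOAD ⇒ load; ctr=6 reg=6
step 12: T1 CAS ⇒ ok; ctr=7 reg=6
step 13: T1 LOAD ⇒ load; ctr=7 reg=7
step 14: T1 CAS ⇒ ok; ctr=8 reg=7
step 15: T1 LOAD ⇒ load; ctr=8 reg=8
step 16: T1 CAS ⇒ ok; ctr=9 reg=8
step 17: T0 LOAD ⇒ load; ctr=9 reg=9
step 18: T0 CAS ⇒ ok; ctr=10 reg=9
Flip is step 10.

step = 10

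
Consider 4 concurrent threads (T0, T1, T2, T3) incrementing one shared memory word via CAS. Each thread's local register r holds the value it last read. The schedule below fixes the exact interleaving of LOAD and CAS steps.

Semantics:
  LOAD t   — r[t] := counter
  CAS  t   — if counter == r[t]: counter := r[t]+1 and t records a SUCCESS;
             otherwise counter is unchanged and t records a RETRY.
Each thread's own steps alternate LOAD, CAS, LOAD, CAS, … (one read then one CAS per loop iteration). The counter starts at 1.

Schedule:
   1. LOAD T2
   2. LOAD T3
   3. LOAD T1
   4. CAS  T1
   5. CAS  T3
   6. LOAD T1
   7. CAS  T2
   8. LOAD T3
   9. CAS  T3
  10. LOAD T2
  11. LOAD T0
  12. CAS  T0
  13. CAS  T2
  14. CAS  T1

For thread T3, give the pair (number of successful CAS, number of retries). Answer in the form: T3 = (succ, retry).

   1) LOAD T2:  M=1  r_T2=1
   2) LOAD T3:  M=1  r_T3=1
   3) LOAD T1:  M=1  r_T1=1
   4) CAS  T1:  M=2  r_T1=1 ✓
   5) CAS  T3:  M=2  r_T3=1 ✗
   6) LOAD T1:  M=2  r_T1=2
   7) CAS  T2:  M=2  r_T2=1 ✗
   8) LOAD T3:  M=2  r_T3=2
   9) CAS  T3:  M=3  r_T3=2 ✓
  10) LOAD T2:  M=3  r_T2=3
  11) LOAD T0:  M=3  r_T0=3
  12) CAS  T0:  M=4  r_T0=3 ✓
  13) CAS  T2:  M=4  r_T2=3 ✗
  14) CAS  T1:  M=4  r_T1=2 ✗

T3 = (1, 1)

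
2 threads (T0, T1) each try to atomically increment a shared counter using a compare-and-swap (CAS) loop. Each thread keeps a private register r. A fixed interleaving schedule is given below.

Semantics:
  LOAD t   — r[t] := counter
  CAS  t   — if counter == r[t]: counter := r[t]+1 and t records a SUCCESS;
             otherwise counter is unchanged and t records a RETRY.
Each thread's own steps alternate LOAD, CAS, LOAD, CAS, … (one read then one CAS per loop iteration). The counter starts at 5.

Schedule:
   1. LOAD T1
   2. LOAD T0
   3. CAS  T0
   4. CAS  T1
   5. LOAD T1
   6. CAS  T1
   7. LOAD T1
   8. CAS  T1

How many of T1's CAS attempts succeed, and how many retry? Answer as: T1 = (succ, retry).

T1 = (2, 1)

#1 T1 reads 5
#2 T0 reads 5
#3 T0 CAS(5→6) writes; counter now 6
#4 T1 CAS(5→6) fails; counter now 6
#5 T1 reads 6
#6 T1 CAS(6→7) writes; counter now 7
#7 T1 reads 7
#8 T1 CAS(7→8) writes; counter now 8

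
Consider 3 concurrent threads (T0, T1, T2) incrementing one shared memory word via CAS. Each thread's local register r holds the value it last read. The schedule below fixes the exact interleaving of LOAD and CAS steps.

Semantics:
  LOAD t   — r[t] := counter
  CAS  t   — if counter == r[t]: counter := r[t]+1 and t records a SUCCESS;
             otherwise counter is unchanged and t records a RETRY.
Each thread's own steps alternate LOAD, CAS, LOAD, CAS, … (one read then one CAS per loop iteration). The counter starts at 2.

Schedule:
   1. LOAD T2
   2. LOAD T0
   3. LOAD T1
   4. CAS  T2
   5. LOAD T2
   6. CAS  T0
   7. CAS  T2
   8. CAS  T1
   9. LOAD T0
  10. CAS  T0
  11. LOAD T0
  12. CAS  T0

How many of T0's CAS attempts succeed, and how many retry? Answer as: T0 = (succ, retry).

1. LOAD T2 → mem=2 r[T2]=2 [LOAD]
2. LOAD T0 → mem=2 r[T0]=2 [LOAD]
3. LOAD T1 → mem=2 r[T1]=2 [LOAD]
4. CAS T2 → mem=3 r[T2]=2 [OK]
5. LOAD T2 → mem=3 r[T2]=3 [LOAD]
6. CAS T0 → mem=3 r[T0]=2 [RETRY]
7. CAS T2 → mem=4 r[T2]=3 [OK]
8. CAS T1 → mem=4 r[T1]=2 [RETRY]
9. LOAD T0 → mem=4 r[T0]=4 [LOAD]
10. CAS T0 → mem=5 r[T0]=4 [OK]
11. LOAD T0 → mem=5 r[T0]=5 [LOAD]
12. CAS T0 → mem=6 r[T0]=5 [OK]

T0 = (2, 1)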